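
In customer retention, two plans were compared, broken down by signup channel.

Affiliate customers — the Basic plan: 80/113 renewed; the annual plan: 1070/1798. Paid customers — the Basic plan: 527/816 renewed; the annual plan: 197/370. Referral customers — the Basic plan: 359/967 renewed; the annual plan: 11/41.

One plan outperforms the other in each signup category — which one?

the Basic plan

Affiliate: the Basic plan 80/113 = 70.8%, the annual plan 1070/1798 = 59.5% → the Basic plan
Paid: the Basic plan 527/816 = 64.6%, the annual plan 197/370 = 53.2% → the Basic plan
Referral: the Basic plan 359/967 = 37.1%, the annual plan 11/41 = 26.8% → the Basic plan
The Basic plan has the higher rate in all 3 groups.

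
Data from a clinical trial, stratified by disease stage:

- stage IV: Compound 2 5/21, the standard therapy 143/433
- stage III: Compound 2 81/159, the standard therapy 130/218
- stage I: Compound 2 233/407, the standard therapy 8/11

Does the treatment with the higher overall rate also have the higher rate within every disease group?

Stage IV: Compound 2 5/21 = 23.8%, the standard therapy 143/433 = 33.0% → the standard therapy
Stage III: Compound 2 81/159 = 50.9%, the standard therapy 130/218 = 59.6% → the standard therapy
Stage I: Compound 2 233/407 = 57.2%, the standard therapy 8/11 = 72.7% → the standard therapy
Overall: Compound 2 319/587 = 54.3%, the standard therapy 281/662 = 42.4% → Compound 2
The standard therapy wins each disease group but Compound 2 wins overall — the comparison reverses. The standard therapy's patients skew toward stage IV, which has a lower base rate.

No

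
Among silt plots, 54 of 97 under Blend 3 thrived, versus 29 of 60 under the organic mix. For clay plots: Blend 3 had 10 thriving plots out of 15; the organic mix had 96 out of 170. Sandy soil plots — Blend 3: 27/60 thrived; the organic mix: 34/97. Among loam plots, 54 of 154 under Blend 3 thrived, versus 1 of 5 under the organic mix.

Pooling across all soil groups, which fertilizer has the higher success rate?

Silt: Blend 3 54/97 = 55.7%, the organic mix 29/60 = 48.3% → Blend 3
Clay: Blend 3 10/15 = 66.7%, the organic mix 96/170 = 56.5% → Blend 3
Sandy soil: Blend 3 27/60 = 45.0%, the organic mix 34/97 = 35.1% → Blend 3
Loam: Blend 3 54/154 = 35.1%, the organic mix 1/5 = 20.0% → Blend 3
Overall: Blend 3 145/326 = 44.5%, the organic mix 160/332 = 48.2% → the organic mix
(Blend 3 wins every soil group but the organic mix wins overall — Blend 3's plots skew toward the low-rate loam group.)

the organic mix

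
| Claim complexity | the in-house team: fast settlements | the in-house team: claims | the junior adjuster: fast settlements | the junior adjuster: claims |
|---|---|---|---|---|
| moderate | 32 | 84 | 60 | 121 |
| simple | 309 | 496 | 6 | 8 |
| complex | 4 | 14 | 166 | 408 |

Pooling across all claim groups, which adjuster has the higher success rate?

Moderate: the in-house team 32/84 = 38.1%, the junior adjuster 60/121 = 49.6% → the junior adjuster
Simple: the in-house team 309/496 = 62.3%, the junior adjuster 6/8 = 75.0% → the junior adjuster
Complex: the in-house team 4/14 = 28.6%, the junior adjuster 166/408 = 40.7% → the junior adjuster
Overall: the in-house team 345/594 = 58.1%, the junior adjuster 232/537 = 43.2% → the in-house team
(The junior adjuster wins every claim group but the in-house team wins overall — the junior adjuster's claims skew toward the low-rate complex group.)

the in-house team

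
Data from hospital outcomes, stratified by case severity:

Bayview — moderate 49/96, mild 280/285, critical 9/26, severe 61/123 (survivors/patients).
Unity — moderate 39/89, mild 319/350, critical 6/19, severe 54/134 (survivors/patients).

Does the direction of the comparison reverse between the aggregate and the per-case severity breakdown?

Moderate: Bayview 49/96 = 51.0%, Unity 39/89 = 43.8% → Bayview
Mild: Bayview 280/285 = 98.2%, Unity 319/350 = 91.1% → Bayview
Critical: Bayview 9/26 = 34.6%, Unity 6/19 = 31.6% → Bayview
Severe: Bayview 61/123 = 49.6%, Unity 54/134 = 40.3% → Bayview
Overall: Bayview 399/530 = 75.3%, Unity 418/592 = 70.6% → Bayview
Bayview wins overall and in every case group — no reversal.

No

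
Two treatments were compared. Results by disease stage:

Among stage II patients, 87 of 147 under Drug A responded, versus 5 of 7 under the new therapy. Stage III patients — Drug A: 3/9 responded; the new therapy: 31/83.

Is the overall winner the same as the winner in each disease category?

No

Stage II: Drug A 87/147 = 59.2%, the new therapy 5/7 = 71.4% → the new therapy
Stage III: Drug A 3/9 = 33.3%, the new therapy 31/83 = 37.3% → the new therapy
Overall: Drug A 90/156 = 57.7%, the new therapy 36/90 = 40.0% → Drug A
The new therapy wins each disease group but Drug A wins overall — the comparison reverses. The new therapy's patients skew toward stage III, which has a lower base rate.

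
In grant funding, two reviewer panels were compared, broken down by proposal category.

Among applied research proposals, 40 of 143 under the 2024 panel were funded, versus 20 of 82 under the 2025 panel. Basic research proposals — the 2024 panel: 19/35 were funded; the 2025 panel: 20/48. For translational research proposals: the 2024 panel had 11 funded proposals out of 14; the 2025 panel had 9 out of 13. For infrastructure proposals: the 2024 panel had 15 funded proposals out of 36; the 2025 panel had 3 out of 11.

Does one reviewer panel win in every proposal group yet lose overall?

No

Applied research: the 2024 panel 40/143 = 28.0%, the 2025 panel 20/82 = 24.4% → the 2024 panel
Basic research: the 2024 panel 19/35 = 54.3%, the 2025 panel 20/48 = 41.7% → the 2024 panel
Translational research: the 2024 panel 11/14 = 78.6%, the 2025 panel 9/13 = 69.2% → the 2024 panel
Infrastructure: the 2024 panel 15/36 = 41.7%, the 2025 panel 3/11 = 27.3% → the 2024 panel
Overall: the 2024 panel 85/228 = 37.3%, the 2025 panel 52/154 = 33.8% → the 2024 panel
The 2024 panel wins overall and in every proposal group — no reversal.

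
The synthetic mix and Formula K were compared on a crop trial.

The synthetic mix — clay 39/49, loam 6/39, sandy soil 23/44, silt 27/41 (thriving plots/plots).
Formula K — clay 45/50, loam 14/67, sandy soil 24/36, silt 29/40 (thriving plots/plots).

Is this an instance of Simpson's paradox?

No

Clay: the synthetic mix 39/49 = 79.6%, Formula K 45/50 = 90.0% → Formula K
Loam: the synthetic mix 6/39 = 15.4%, Formula K 14/67 = 20.9% → Formula K
Sandy soil: the synthetic mix 23/44 = 52.3%, Formula K 24/36 = 66.7% → Formula K
Silt: the synthetic mix 27/41 = 65.9%, Formula K 29/40 = 72.5% → Formula K
Overall: the synthetic mix 95/173 = 54.9%, Formula K 112/193 = 58.0% → Formula K
Formula K wins overall and in every soil group — no reversal.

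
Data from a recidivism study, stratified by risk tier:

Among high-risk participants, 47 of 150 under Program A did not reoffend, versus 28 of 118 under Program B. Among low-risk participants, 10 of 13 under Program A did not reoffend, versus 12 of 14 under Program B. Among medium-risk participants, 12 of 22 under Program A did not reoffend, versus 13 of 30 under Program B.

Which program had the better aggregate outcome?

Program A

High-risk: Program A 47/150 = 31.3%, Program B 28/118 = 23.7% → Program A
Low-risk: Program A 10/13 = 76.9%, Program B 12/14 = 85.7% → Program B
Medium-risk: Program A 12/22 = 54.5%, Program B 13/30 = 43.3% → Program A
Overall: Program A 69/185 = 37.3%, Program B 53/162 = 32.7% → Program A
(Neither sweeps every risk group, but Program A has the higher pooled rate.)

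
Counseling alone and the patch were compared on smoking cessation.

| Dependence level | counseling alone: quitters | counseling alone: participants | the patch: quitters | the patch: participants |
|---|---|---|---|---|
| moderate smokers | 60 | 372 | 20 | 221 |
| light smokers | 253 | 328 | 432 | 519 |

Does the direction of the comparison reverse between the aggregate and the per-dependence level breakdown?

Moderate smokers: counseling alone 60/372 = 16.1%, the patch 20/221 = 9.0% → counseling alone
Light smokers: counseling alone 253/328 = 77.1%, the patch 432/519 = 83.2% → the patch
Overall: counseling alone 313/700 = 44.7%, the patch 452/740 = 61.1% → the patch
Neither sweeps: counseling alone wins 1 of 2 groups, the patch wins 1. The patch wins overall but not every group — no Simpson reversal.

No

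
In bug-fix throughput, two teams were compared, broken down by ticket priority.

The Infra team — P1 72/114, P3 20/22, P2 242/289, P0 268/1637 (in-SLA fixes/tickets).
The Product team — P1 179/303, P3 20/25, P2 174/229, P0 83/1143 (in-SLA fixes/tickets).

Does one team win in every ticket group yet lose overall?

P1: the Infra team 72/114 = 63.2%, the Product team 179/303 = 59.1% → the Infra team
P3: the Infra team 20/22 = 90.9%, the Product team 20/25 = 80.0% → the Infra team
P2: the Infra team 242/289 = 83.7%, the Product team 174/229 = 76.0% → the Infra team
P0: the Infra team 268/1637 = 16.4%, the Product team 83/1143 = 7.3% → the Infra team
Overall: the Infra team 602/2062 = 29.2%, the Product team 456/1700 = 26.8% → the Infra team
The Infra team wins overall and in every ticket group — no reversal.

No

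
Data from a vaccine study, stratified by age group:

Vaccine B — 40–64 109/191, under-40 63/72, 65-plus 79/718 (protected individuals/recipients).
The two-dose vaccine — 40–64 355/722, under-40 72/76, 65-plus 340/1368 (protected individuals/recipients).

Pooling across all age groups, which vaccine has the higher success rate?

the two-dose vaccine

40–64: Vaccine B 109/191 = 57.1%, the two-dose vaccine 355/722 = 49.2% → Vaccine B
Under-40: Vaccine B 63/72 = 87.5%, the two-dose vaccine 72/76 = 94.7% → the two-dose vaccine
65-plus: Vaccine B 79/718 = 11.0%, the two-dose vaccine 340/1368 = 24.9% → the two-dose vaccine
Overall: Vaccine B 251/981 = 25.6%, the two-dose vaccine 767/2166 = 35.4% → the two-dose vaccine
(Neither sweeps every age group, but the two-dose vaccine has the higher pooled rate.)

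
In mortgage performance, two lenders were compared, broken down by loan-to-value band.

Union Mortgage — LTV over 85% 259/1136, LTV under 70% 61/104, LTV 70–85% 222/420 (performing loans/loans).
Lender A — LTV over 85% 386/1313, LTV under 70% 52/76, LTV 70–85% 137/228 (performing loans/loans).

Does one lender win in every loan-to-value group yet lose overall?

No

LTV over 85%: Union Mortgage 259/1136 = 22.8%, Lender A 386/1313 = 29.4% → Lender A
LTV under 70%: Union Mortgage 61/104 = 58.7%, Lender A 52/76 = 68.4% → Lender A
LTV 70–85%: Union Mortgage 222/420 = 52.9%, Lender A 137/228 = 60.1% → Lender A
Overall: Union Mortgage 542/1660 = 32.7%, Lender A 575/1617 = 35.6% → Lender A
Lender A wins overall and in every loan-to-value group — no reversal.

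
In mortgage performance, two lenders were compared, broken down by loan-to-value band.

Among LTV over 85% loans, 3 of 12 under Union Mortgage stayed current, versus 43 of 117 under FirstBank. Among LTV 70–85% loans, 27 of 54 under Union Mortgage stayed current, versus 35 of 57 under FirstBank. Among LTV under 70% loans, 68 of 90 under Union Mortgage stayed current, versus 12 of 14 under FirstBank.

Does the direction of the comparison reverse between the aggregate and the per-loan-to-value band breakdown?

LTV over 85%: Union Mortgage 3/12 = 25.0%, FirstBank 43/117 = 36.8% → FirstBank
LTV 70–85%: Union Mortgage 27/54 = 50.0%, FirstBank 35/57 = 61.4% → FirstBank
LTV under 70%: Union Mortgage 68/90 = 75.6%, FirstBank 12/14 = 85.7% → FirstBank
Overall: Union Mortgage 98/156 = 62.8%, FirstBank 90/188 = 47.9% → Union Mortgage
FirstBank wins each loan-to-value group but Union Mortgage wins overall — the comparison reverses. FirstBank's loans skew toward LTV over 85%, which has a lower base rate.

Yes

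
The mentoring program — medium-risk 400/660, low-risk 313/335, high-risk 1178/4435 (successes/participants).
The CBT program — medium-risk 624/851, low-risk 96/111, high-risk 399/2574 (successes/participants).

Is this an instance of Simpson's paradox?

Medium-risk: the mentoring program 400/660 = 60.6%, the CBT program 624/851 = 73.3% → the CBT program
Low-risk: the mentoring program 313/335 = 93.4%, the CBT program 96/111 = 86.5% → the mentoring program
High-risk: the mentoring program 1178/4435 = 26.6%, the CBT program 399/2574 = 15.5% → the mentoring program
Overall: the mentoring program 1891/5430 = 34.8%, the CBT program 1119/3536 = 31.6% → the mentoring program
Neither sweeps: the mentoring program wins 2 of 3 groups, the CBT program wins 1. The mentoring program wins overall but not every group — no Simpson reversal.

No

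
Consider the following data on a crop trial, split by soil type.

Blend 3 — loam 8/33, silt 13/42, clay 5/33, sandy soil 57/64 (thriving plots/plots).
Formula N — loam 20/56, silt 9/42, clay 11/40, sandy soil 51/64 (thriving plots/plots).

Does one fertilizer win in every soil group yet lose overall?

No

Loam: Blend 3 8/33 = 24.2%, Formula N 20/56 = 35.7% → Formula N
Silt: Blend 3 13/42 = 31.0%, Formula N 9/42 = 21.4% → Blend 3
Clay: Blend 3 5/33 = 15.2%, Formula N 11/40 = 27.5% → Formula N
Sandy soil: Blend 3 57/64 = 89.1%, Formula N 51/64 = 79.7% → Blend 3
Overall: Blend 3 83/172 = 48.3%, Formula N 91/202 = 45.0% → Blend 3
Neither sweeps: Blend 3 wins 2 of 4 groups, Formula N wins 2. Blend 3 wins overall but not every group — no Simpson reversal.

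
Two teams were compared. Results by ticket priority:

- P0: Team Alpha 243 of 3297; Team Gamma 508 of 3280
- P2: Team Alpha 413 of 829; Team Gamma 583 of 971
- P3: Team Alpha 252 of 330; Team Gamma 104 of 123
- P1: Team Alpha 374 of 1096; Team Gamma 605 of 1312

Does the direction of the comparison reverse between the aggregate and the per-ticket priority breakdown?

No

P0: Team Alpha 243/3297 = 7.4%, Team Gamma 508/3280 = 15.5% → Team Gamma
P2: Team Alpha 413/829 = 49.8%, Team Gamma 583/971 = 60.0% → Team Gamma
P3: Team Alpha 252/330 = 76.4%, Team Gamma 104/123 = 84.6% → Team Gamma
P1: Team Alpha 374/1096 = 34.1%, Team Gamma 605/1312 = 46.1% → Team Gamma
Overall: Team Alpha 1282/5552 = 23.1%, Team Gamma 1800/5686 = 31.7% → Team Gamma
Team Gamma wins overall and in every ticket group — no reversal.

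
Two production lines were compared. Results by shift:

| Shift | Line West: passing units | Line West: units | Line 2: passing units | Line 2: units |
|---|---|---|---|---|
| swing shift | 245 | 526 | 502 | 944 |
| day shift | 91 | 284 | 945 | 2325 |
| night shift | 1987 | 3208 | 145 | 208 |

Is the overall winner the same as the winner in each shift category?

No

Swing shift: Line West 245/526 = 46.6%, Line 2 502/944 = 53.2% → Line 2
Day shift: Line West 91/284 = 32.0%, Line 2 945/2325 = 40.6% → Line 2
Night shift: Line West 1987/3208 = 61.9%, Line 2 145/208 = 69.7% → Line 2
Overall: Line West 2323/4018 = 57.8%, Line 2 1592/3477 = 45.8% → Line West
Line 2 wins each shift group but Line West wins overall — the comparison reverses. Line 2's units skew toward day shift, which has a lower base rate.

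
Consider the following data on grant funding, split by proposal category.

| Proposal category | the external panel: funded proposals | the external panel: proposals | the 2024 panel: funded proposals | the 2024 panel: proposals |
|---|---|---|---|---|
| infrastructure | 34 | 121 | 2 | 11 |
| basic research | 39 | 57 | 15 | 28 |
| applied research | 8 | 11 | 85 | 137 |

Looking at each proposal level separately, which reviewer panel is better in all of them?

Infrastructure: the external panel 34/121 = 28.1%, the 2024 panel 2/11 = 18.2% → the external panel
Basic research: the external panel 39/57 = 68.4%, the 2024 panel 15/28 = 53.6% → the external panel
Applied research: the external panel 8/11 = 72.7%, the 2024 panel 85/137 = 62.0% → the external panel
The external panel has the higher rate in all 3 groups.

the external panel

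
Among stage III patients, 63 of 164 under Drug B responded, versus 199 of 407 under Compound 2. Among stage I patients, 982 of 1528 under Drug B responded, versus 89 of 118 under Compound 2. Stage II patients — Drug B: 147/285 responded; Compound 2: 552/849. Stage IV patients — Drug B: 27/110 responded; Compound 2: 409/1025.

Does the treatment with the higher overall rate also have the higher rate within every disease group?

Stage III: Drug B 63/164 = 38.4%, Compound 2 199/407 = 48.9% → Compound 2
Stage I: Drug B 982/1528 = 64.3%, Compound 2 89/118 = 75.4% → Compound 2
Stage II: Drug B 147/285 = 51.6%, Compound 2 552/849 = 65.0% → Compound 2
Stage IV: Drug B 27/110 = 24.5%, Compound 2 409/1025 = 39.9% → Compound 2
Overall: Drug B 1219/2087 = 58.4%, Compound 2 1249/2399 = 52.1% → Drug B
Compound 2 wins each disease group but Drug B wins overall — the comparison reverses. Compound 2's patients skew toward stage IV, which has a lower base rate.

No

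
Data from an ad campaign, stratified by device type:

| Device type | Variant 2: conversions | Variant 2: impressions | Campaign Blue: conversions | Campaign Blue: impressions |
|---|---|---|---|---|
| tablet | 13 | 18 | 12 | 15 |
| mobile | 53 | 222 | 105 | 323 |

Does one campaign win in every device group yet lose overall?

Tablet: Variant 2 13/18 = 72.2%, Campaign Blue 12/15 = 80.0% → Campaign Blue
Mobile: Variant 2 53/222 = 23.9%, Campaign Blue 105/323 = 32.5% → Campaign Blue
Overall: Variant 2 66/240 = 27.5%, Campaign Blue 117/338 = 34.6% → Campaign Blue
Campaign Blue wins overall and in every device group — no reversal.

No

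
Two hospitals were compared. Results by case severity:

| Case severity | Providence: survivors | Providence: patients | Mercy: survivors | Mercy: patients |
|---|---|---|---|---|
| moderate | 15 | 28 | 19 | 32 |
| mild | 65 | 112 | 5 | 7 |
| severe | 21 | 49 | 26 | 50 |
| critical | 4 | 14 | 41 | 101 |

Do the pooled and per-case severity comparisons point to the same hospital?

No

Moderate: Providence 15/28 = 53.6%, Mercy 19/32 = 59.4% → Mercy
Mild: Providence 65/112 = 58.0%, Mercy 5/7 = 71.4% → Mercy
Severe: Providence 21/49 = 42.9%, Mercy 26/50 = 52.0% → Mercy
Critical: Providence 4/14 = 28.6%, Mercy 41/101 = 40.6% → Mercy
Overall: Providence 105/203 = 51.7%, Mercy 91/190 = 47.9% → Providence
Mercy wins each case group but Providence wins overall — the comparison reverses. Mercy's patients skew toward critical, which has a lower base rate.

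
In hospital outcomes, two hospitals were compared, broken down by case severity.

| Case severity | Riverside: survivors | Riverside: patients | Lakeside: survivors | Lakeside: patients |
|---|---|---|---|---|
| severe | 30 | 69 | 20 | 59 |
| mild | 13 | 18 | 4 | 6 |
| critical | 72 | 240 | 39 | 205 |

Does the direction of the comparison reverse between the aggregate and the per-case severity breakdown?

No

Severe: Riverside 30/69 = 43.5%, Lakeside 20/59 = 33.9% → Riverside
Mild: Riverside 13/18 = 72.2%, Lakeside 4/6 = 66.7% → Riverside
Critical: Riverside 72/240 = 30.0%, Lakeside 39/205 = 19.0% → Riverside
Overall: Riverside 115/327 = 35.2%, Lakeside 63/270 = 23.3% → Riverside
Riverside wins overall and in every case group — no reversal.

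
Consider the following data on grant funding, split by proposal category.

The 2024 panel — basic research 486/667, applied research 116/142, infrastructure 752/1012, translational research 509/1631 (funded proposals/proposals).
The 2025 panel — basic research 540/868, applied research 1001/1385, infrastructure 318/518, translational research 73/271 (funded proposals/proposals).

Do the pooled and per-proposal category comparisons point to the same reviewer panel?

No

Basic research: the 2024 panel 486/667 = 72.9%, the 2025 panel 540/868 = 62.2% → the 2024 panel
Applied research: the 2024 panel 116/142 = 81.7%, the 2025 panel 1001/1385 = 72.3% → the 2024 panel
Infrastructure: the 2024 panel 752/1012 = 74.3%, the 2025 panel 318/518 = 61.4% → the 2024 panel
Translational research: the 2024 panel 509/1631 = 31.2%, the 2025 panel 73/271 = 26.9% → the 2024 panel
Overall: the 2024 panel 1863/3452 = 54.0%, the 2025 panel 1932/3042 = 63.5% → the 2025 panel
The 2024 panel wins each proposal group but the 2025 panel wins overall — the comparison reverses. The 2024 panel's proposals skew toward translational research, which has a lower base rate.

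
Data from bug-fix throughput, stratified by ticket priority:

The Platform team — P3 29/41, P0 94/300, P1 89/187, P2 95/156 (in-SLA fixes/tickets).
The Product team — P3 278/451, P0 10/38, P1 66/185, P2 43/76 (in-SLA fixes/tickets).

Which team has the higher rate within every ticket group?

P3: the Platform team 29/41 = 70.7%, the Product team 278/451 = 61.6% → the Platform team
P0: the Platform team 94/300 = 31.3%, the Product team 10/38 = 26.3% → the Platform team
P1: the Platform team 89/187 = 47.6%, the Product team 66/185 = 35.7% → the Platform team
P2: the Platform team 95/156 = 60.9%, the Product team 43/76 = 56.6% → the Platform team
The Platform team has the higher rate in all 4 groups.

the Platform team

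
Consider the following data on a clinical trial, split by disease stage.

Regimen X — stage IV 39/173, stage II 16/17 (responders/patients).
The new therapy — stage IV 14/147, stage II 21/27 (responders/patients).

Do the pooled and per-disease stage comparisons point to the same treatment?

Stage IV: Regimen X 39/173 = 22.5%, the new therapy 14/147 = 9.5% → Regimen X
Stage II: Regimen X 16/17 = 94.1%, the new therapy 21/27 = 77.8% → Regimen X
Overall: Regimen X 55/190 = 28.9%, the new therapy 35/174 = 20.1% → Regimen X
Regimen X wins overall and in every disease group — no reversal.

Yes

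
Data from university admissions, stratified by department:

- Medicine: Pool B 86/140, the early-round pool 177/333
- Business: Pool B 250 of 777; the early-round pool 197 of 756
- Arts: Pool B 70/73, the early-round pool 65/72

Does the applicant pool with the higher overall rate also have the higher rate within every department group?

Yes

Medicine: Pool B 86/140 = 61.4%, the early-round pool 177/333 = 53.2% → Pool B
Business: Pool B 250/777 = 32.2%, the early-round pool 197/756 = 26.1% → Pool B
Arts: Pool B 70/73 = 95.9%, the early-round pool 65/72 = 90.3% → Pool B
Overall: Pool B 406/990 = 41.0%, the early-round pool 439/1161 = 37.8% → Pool B
Pool B wins overall and in every department group — no reversal.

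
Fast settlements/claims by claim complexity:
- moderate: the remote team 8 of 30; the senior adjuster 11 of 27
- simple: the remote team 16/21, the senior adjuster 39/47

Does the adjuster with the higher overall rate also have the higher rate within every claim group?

Yes

Moderate: the remote team 8/30 = 26.7%, the senior adjuster 11/27 = 40.7% → the senior adjuster
Simple: the remote team 16/21 = 76.2%, the senior adjuster 39/47 = 83.0% → the senior adjuster
Overall: the remote team 24/51 = 47.1%, the senior adjuster 50/74 = 67.6% → the senior adjuster
The senior adjuster wins overall and in every claim group — no reversal.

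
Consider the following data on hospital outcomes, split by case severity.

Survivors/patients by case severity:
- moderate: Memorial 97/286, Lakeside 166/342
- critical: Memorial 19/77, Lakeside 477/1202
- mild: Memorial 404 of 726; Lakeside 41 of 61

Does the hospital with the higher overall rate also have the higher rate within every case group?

Moderate: Memorial 97/286 = 33.9%, Lakeside 166/342 = 48.5% → Lakeside
Critical: Memorial 19/77 = 24.7%, Lakeside 477/1202 = 39.7% → Lakeside
Mild: Memorial 404/726 = 55.6%, Lakeside 41/61 = 67.2% → Lakeside
Overall: Memorial 520/1089 = 47.8%, Lakeside 684/1605 = 42.6% → Memorial
Lakeside wins each case group but Memorial wins overall — the comparison reverses. Lakeside's patients skew toward critical, which has a lower base rate.

No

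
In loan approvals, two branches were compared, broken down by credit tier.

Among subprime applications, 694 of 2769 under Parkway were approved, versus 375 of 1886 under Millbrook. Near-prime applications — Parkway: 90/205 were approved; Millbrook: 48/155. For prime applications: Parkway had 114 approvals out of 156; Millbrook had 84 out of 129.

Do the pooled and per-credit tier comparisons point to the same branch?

Yes

Subprime: Parkway 694/2769 = 25.1%, Millbrook 375/1886 = 19.9% → Parkway
Near-prime: Parkway 90/205 = 43.9%, Millbrook 48/155 = 31.0% → Parkway
Prime: Parkway 114/156 = 73.1%, Millbrook 84/129 = 65.1% → Parkway
Overall: Parkway 898/3130 = 28.7%, Millbrook 507/2170 = 23.4% → Parkway
Parkway wins overall and in every credit group — no reversal.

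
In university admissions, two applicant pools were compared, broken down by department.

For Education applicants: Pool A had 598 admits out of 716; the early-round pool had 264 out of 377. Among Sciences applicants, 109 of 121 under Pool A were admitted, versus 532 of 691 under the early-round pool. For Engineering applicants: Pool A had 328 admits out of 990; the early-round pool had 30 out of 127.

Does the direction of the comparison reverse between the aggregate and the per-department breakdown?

Yes

Education: Pool A 598/716 = 83.5%, the early-round pool 264/377 = 70.0% → Pool A
Sciences: Pool A 109/121 = 90.1%, the early-round pool 532/691 = 77.0% → Pool A
Engineering: Pool A 328/990 = 33.1%, the early-round pool 30/127 = 23.6% → Pool A
Overall: Pool A 1035/1827 = 56.7%, the early-round pool 826/1195 = 69.1% → the early-round pool
Pool A wins each department group but the early-round pool wins overall — the comparison reverses. Pool A's applicants skew toward Engineering, which has a lower base rate.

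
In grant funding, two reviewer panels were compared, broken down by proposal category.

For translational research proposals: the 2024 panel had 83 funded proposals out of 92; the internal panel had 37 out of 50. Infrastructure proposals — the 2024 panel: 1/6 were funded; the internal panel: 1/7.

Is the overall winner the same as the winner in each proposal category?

Yes

Translational research: the 2024 panel 83/92 = 90.2%, the internal panel 37/50 = 74.0% → the 2024 panel
Infrastructure: the 2024 panel 1/6 = 16.7%, the internal panel 1/7 = 14.3% → the 2024 panel
Overall: the 2024 panel 84/98 = 85.7%, the internal panel 38/57 = 66.7% → the 2024 panel
The 2024 panel wins overall and in every proposal group — no reversal.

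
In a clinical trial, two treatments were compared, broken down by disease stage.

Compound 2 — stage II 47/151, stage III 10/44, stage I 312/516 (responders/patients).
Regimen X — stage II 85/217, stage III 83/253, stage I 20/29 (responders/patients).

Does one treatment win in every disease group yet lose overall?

Yes

Stage II: Compound 2 47/151 = 31.1%, Regimen X 85/217 = 39.2% → Regimen X
Stage III: Compound 2 10/44 = 22.7%, Regimen X 83/253 = 32.8% → Regimen X
Stage I: Compound 2 312/516 = 60.5%, Regimen X 20/29 = 69.0% → Regimen X
Overall: Compound 2 369/711 = 51.9%, Regimen X 188/499 = 37.7% → Compound 2
Regimen X wins each disease group but Compound 2 wins overall — the comparison reverses. Regimen X's patients skew toward stage III, which has a lower base rate.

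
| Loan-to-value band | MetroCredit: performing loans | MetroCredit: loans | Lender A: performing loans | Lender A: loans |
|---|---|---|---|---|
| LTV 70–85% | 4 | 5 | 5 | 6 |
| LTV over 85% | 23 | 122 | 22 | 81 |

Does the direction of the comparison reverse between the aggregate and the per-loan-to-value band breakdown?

No

LTV 70–85%: MetroCredit 4/5 = 80.0%, Lender A 5/6 = 83.3% → Lender A
LTV over 85%: MetroCredit 23/122 = 18.9%, Lender A 22/81 = 27.2% → Lender A
Overall: MetroCredit 27/127 = 21.3%, Lender A 27/87 = 31.0% → Lender A
Lender A wins overall and in every loan-to-value group — no reversal.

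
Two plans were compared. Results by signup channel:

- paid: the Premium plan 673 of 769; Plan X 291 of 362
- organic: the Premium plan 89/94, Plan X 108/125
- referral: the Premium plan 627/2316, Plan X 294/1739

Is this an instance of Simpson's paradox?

Paid: the Premium plan 673/769 = 87.5%, Plan X 291/362 = 80.4% → the Premium plan
Organic: the Premium plan 89/94 = 94.7%, Plan X 108/125 = 86.4% → the Premium plan
Referral: the Premium plan 627/2316 = 27.1%, Plan X 294/1739 = 16.9% → the Premium plan
Overall: the Premium plan 1389/3179 = 43.7%, Plan X 693/2226 = 31.1% → the Premium plan
The Premium plan wins overall and in every signup group — no reversal.

No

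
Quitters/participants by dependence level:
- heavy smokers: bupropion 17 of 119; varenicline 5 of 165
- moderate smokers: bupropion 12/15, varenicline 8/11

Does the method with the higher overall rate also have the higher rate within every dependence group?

Yes

Heavy smokers: bupropion 17/119 = 14.3%, varenicline 5/165 = 3.0% → bupropion
Moderate smokers: bupropion 12/15 = 80.0%, varenicline 8/11 = 72.7% → bupropion
Overall: bupropion 29/134 = 21.6%, varenicline 13/176 = 7.4% → bupropion
Bupropion wins overall and in every dependence group — no reversal.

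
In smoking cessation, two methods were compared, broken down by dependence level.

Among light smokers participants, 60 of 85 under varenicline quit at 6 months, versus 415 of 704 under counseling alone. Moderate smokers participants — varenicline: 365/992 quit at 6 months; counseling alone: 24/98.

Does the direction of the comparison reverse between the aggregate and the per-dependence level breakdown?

Light smokers: varenicline 60/85 = 70.6%, counseling alone 415/704 = 58.9% → varenicline
Moderate smokers: varenicline 365/992 = 36.8%, counseling alone 24/98 = 24.5% → varenicline
Overall: varenicline 425/1077 = 39.5%, counseling alone 439/802 = 54.7% → counseling alone
Varenicline wins each dependence group but counseling alone wins overall — the comparison reverses. Varenicline's participants skew toward moderate smokers, which has a lower base rate.

Yes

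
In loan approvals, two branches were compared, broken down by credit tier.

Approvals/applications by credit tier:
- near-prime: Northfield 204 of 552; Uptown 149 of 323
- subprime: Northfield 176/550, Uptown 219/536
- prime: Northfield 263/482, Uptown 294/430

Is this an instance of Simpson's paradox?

No

Near-prime: Northfield 204/552 = 37.0%, Uptown 149/323 = 46.1% → Uptown
Subprime: Northfield 176/550 = 32.0%, Uptown 219/536 = 40.9% → Uptown
Prime: Northfield 263/482 = 54.6%, Uptown 294/430 = 68.4% → Uptown
Overall: Northfield 643/1584 = 40.6%, Uptown 662/1289 = 51.4% → Uptown
Uptown wins overall and in every credit group — no reversal.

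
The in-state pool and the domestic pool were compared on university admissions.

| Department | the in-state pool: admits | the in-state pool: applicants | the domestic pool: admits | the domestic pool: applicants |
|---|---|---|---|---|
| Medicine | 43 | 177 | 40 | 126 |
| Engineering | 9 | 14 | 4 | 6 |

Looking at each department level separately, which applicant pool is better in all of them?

the domestic pool

Medicine: the in-state pool 43/177 = 24.3%, the domestic pool 40/126 = 31.7% → the domestic pool
Engineering: the in-state pool 9/14 = 64.3%, the domestic pool 4/6 = 66.7% → the domestic pool
The domestic pool has the higher rate in both groups.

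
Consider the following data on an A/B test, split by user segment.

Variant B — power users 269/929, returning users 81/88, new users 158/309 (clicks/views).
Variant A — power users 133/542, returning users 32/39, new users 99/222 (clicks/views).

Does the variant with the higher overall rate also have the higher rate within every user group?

Yes

Power users: Variant B 269/929 = 29.0%, Variant A 133/542 = 24.5% → Variant B
Returning users: Variant B 81/88 = 92.0%, Variant A 32/39 = 82.1% → Variant B
New users: Variant B 158/309 = 51.1%, Variant A 99/222 = 44.6% → Variant B
Overall: Variant B 508/1326 = 38.3%, Variant A 264/803 = 32.9% → Variant B
Variant B wins overall and in every user group — no reversal.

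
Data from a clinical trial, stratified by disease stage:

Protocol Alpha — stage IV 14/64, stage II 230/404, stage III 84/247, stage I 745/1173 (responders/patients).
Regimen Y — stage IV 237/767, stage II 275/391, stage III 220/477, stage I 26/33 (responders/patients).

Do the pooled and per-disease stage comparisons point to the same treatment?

No

Stage IV: Protocol Alpha 14/64 = 21.9%, Regimen Y 237/767 = 30.9% → Regimen Y
Stage II: Protocol Alpha 230/404 = 56.9%, Regimen Y 275/391 = 70.3% → Regimen Y
Stage III: Protocol Alpha 84/247 = 34.0%, Regimen Y 220/477 = 46.1% → Regimen Y
Stage I: Protocol Alpha 745/1173 = 63.5%, Regimen Y 26/33 = 78.8% → Regimen Y
Overall: Protocol Alpha 1073/1888 = 56.8%, Regimen Y 758/1668 = 45.4% → Protocol Alpha
Regimen Y wins each disease group but Protocol Alpha wins overall — the comparison reverses. Regimen Y's patients skew toward stage IV, which has a lower base rate.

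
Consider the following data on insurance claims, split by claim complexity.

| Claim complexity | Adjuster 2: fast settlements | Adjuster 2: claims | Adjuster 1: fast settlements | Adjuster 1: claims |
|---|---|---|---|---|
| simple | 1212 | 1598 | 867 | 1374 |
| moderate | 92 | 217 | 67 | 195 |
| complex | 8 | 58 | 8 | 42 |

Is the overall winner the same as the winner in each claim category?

No

Simple: Adjuster 2 1212/1598 = 75.8%, Adjuster 1 867/1374 = 63.1% → Adjuster 2
Moderate: Adjuster 2 92/217 = 42.4%, Adjuster 1 67/195 = 34.4% → Adjuster 2
Complex: Adjuster 2 8/58 = 13.8%, Adjuster 1 8/42 = 19.0% → Adjuster 1
Overall: Adjuster 2 1312/1873 = 70.0%, Adjuster 1 942/1611 = 58.5% → Adjuster 2
Neither sweeps: Adjuster 2 wins 2 of 3 groups, Adjuster 1 wins 1. Adjuster 2 wins overall but not every group — no Simpson reversal.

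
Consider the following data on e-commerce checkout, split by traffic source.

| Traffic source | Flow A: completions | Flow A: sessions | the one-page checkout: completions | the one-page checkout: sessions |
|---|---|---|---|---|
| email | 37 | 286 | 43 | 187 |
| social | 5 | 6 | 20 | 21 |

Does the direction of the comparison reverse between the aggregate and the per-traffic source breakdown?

Email: Flow A 37/286 = 12.9%, the one-page checkout 43/187 = 23.0% → the one-page checkout
Social: Flow A 5/6 = 83.3%, the one-page checkout 20/21 = 95.2% → the one-page checkout
Overall: Flow A 42/292 = 14.4%, the one-page checkout 63/208 = 30.3% → the one-page checkout
The one-page checkout wins overall and in every traffic group — no reversal.

No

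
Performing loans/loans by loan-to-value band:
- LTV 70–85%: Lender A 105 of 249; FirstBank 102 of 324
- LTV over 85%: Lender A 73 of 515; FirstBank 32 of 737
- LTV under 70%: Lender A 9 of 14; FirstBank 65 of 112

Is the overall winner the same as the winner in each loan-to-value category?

Yes

LTV 70–85%: Lender A 105/249 = 42.2%, FirstBank 102/324 = 31.5% → Lender A
LTV over 85%: Lender A 73/515 = 14.2%, FirstBank 32/737 = 4.3% → Lender A
LTV under 70%: Lender A 9/14 = 64.3%, FirstBank 65/112 = 58.0% → Lender A
Overall: Lender A 187/778 = 24.0%, FirstBank 199/1173 = 17.0% → Lender A
Lender A wins overall and in every loan-to-value group — no reversal.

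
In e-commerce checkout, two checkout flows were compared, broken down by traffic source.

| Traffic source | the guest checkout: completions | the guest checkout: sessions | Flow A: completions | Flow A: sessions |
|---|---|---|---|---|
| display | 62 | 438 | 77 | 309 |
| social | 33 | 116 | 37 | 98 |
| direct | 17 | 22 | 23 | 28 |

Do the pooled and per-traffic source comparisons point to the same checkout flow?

Yes

Display: the guest checkout 62/438 = 14.2%, Flow A 77/309 = 24.9% → Flow A
Social: the guest checkout 33/116 = 28.4%, Flow A 37/98 = 37.8% → Flow A
Direct: the guest checkout 17/22 = 77.3%, Flow A 23/28 = 82.1% → Flow A
Overall: the guest checkout 112/576 = 19.4%, Flow A 137/435 = 31.5% → Flow A
Flow A wins overall and in every traffic group — no reversal.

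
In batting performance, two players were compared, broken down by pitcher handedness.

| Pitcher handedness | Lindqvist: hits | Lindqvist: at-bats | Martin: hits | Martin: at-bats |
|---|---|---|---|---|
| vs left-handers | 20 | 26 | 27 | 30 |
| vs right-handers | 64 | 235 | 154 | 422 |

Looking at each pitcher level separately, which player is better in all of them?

Vs left-handers: Lindqvist 20/26 = 76.9%, Martin 27/30 = 90.0% → Martin
Vs right-handers: Lindqvist 64/235 = 27.2%, Martin 154/422 = 36.5% → Martin
Martin has the higher rate in both groups.

Martin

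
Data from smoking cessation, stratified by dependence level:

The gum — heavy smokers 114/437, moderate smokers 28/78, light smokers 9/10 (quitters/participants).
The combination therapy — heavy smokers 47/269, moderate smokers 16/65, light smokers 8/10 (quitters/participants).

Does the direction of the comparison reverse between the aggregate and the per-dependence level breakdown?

No

Heavy smokers: the gum 114/437 = 26.1%, the combination therapy 47/269 = 17.5% → the gum
Moderate smokers: the gum 28/78 = 35.9%, the combination therapy 16/65 = 24.6% → the gum
Light smokers: the gum 9/10 = 90.0%, the combination therapy 8/10 = 80.0% → the gum
Overall: the gum 151/525 = 28.8%, the combination therapy 71/344 = 20.6% → the gum
The gum wins overall and in every dependence group — no reversal.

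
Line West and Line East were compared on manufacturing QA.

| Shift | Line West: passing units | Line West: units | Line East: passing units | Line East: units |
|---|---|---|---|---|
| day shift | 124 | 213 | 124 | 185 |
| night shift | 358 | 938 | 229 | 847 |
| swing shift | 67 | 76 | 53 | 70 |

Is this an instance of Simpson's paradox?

No

Day shift: Line West 124/213 = 58.2%, Line East 124/185 = 67.0% → Line East
Night shift: Line West 358/938 = 38.2%, Line East 229/847 = 27.0% → Line West
Swing shift: Line West 67/76 = 88.2%, Line East 53/70 = 75.7% → Line West
Overall: Line West 549/1227 = 44.7%, Line East 406/1102 = 36.8% → Line West
Neither sweeps: Line West wins 2 of 3 groups, Line East wins 1. Line West wins overall but not every group — no Simpson reversal.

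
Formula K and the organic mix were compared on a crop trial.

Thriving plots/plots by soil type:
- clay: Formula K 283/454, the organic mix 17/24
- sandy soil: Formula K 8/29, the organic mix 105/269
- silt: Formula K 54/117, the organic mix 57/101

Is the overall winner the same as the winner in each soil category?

Clay: Formula K 283/454 = 62.3%, the organic mix 17/24 = 70.8% → the organic mix
Sandy soil: Formula K 8/29 = 27.6%, the organic mix 105/269 = 39.0% → the organic mix
Silt: Formula K 54/117 = 46.2%, the organic mix 57/101 = 56.4% → the organic mix
Overall: Formula K 345/600 = 57.5%, the organic mix 179/394 = 45.4% → Formula K
The organic mix wins each soil group but Formula K wins overall — the comparison reverses. The organic mix's plots skew toward sandy soil, which has a lower base rate.

No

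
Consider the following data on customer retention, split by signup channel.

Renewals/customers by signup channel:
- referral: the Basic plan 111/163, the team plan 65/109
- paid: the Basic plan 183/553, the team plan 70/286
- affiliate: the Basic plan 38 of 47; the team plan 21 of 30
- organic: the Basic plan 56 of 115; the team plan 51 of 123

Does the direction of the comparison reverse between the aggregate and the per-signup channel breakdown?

Referral: the Basic plan 111/163 = 68.1%, the team plan 65/109 = 59.6% → the Basic plan
Paid: the Basic plan 183/553 = 33.1%, the team plan 70/286 = 24.5% → the Basic plan
Affiliate: the Basic plan 38/47 = 80.9%, the team plan 21/30 = 70.0% → the Basic plan
Organic: the Basic plan 56/115 = 48.7%, the team plan 51/123 = 41.5% → the Basic plan
Overall: the Basic plan 388/878 = 44.2%, the team plan 207/548 = 37.8% → the Basic plan
The Basic plan wins overall and in every signup group — no reversal.

No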